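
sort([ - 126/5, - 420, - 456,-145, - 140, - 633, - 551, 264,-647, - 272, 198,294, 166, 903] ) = [ - 647 , - 633, - 551, - 456,-420, - 272, - 145, - 140, - 126/5,166,198,264,294,903 ] 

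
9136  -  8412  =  724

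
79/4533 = 79/4533  =  0.02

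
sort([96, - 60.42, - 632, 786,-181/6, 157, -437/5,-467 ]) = [-632, - 467, - 437/5,- 60.42, - 181/6 , 96, 157,786]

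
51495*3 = 154485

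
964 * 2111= 2035004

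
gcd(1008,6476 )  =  4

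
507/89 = 5+62/89 = 5.70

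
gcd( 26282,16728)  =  34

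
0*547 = 0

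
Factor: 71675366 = 2^1* 7^1*17^1*61^1*4937^1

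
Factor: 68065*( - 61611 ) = - 4193552715 = -  3^1 *5^1*11^1* 1867^1*13613^1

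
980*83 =81340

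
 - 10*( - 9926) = 99260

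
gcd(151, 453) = 151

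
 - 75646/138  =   - 37823/69 = - 548.16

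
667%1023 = 667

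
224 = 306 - 82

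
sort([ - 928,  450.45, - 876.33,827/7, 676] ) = [-928, - 876.33 , 827/7, 450.45, 676 ]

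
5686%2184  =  1318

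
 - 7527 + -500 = -8027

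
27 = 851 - 824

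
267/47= 267/47= 5.68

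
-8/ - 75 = 8/75= 0.11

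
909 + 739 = 1648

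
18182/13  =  18182/13 = 1398.62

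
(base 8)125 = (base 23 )3G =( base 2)1010101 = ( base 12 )71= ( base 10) 85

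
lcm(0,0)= 0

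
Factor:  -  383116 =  - 2^2*19^1 * 71^2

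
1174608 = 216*5438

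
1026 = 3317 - 2291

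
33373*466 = 15551818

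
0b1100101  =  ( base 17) 5G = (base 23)49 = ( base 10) 101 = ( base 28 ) 3H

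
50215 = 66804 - 16589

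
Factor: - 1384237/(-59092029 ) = 3^( - 2) * 41^( - 1) * 160141^( - 1)*1384237^1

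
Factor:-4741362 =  - 2^1*3^3*87803^1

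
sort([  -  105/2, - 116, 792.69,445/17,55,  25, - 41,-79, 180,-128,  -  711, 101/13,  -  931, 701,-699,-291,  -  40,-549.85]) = [ - 931, - 711,-699, - 549.85, -291, - 128, - 116, - 79, - 105/2 ,  -  41, - 40, 101/13 , 25, 445/17,55,180,701,792.69 ] 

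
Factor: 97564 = 2^2*24391^1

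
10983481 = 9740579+1242902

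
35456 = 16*2216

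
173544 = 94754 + 78790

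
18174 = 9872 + 8302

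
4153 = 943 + 3210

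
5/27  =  5/27 = 0.19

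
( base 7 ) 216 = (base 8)157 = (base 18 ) 63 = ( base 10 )111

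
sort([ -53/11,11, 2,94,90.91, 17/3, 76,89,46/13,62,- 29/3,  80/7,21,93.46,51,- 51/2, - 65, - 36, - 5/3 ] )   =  [ - 65, - 36 , - 51/2,  -  29/3, - 53/11, - 5/3, 2, 46/13,  17/3, 11, 80/7,  21, 51,62 , 76,89, 90.91,  93.46,94 ]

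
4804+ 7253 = 12057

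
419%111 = 86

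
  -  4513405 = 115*( - 39247 )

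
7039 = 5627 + 1412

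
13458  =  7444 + 6014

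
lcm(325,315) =20475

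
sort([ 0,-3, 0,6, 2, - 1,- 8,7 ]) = [ - 8, - 3,-1,0, 0, 2 , 6, 7 ]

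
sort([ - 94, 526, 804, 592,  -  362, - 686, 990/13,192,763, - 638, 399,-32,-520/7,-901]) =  [ -901, - 686 ,-638, - 362,-94,-520/7,-32,  990/13, 192,399,  526, 592 , 763, 804] 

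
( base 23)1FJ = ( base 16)37d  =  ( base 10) 893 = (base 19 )290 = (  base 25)1AI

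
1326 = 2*663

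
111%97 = 14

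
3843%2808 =1035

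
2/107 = 2/107 = 0.02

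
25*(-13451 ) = -336275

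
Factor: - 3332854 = - 2^1 * 7^1*29^1*8209^1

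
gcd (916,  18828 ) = 4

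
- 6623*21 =- 139083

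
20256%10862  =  9394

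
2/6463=2/6463 = 0.00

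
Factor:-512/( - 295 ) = 2^9*5^( - 1)*59^( - 1) 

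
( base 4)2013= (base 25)5A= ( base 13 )A5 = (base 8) 207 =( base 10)135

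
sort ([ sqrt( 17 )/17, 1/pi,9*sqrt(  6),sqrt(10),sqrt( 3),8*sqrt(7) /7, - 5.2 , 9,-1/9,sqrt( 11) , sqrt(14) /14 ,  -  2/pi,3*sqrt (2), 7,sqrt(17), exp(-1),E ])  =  [ - 5.2, - 2/pi,-1/9, sqrt( 17)/17,sqrt (14) /14,1/pi,exp(-1), sqrt(3),E, 8*sqrt(7)/7,sqrt( 10 ),sqrt( 11), sqrt ( 17),3*sqrt (2), 7,9,  9*sqrt (6) ] 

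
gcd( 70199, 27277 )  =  1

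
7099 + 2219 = 9318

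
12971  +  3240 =16211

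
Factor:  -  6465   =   - 3^1*5^1*431^1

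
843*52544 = 44294592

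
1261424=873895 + 387529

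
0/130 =0 = 0.00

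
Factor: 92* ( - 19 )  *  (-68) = 2^4*17^1*19^1*23^1 = 118864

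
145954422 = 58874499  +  87079923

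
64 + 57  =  121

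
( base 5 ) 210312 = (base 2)1101100101101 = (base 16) 1b2d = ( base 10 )6957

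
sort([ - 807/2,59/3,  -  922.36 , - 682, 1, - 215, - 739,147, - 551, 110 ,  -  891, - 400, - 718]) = [ - 922.36, - 891, - 739, - 718,  -  682, - 551,- 807/2, - 400, - 215,1, 59/3,110 , 147]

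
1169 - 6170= - 5001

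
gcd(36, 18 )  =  18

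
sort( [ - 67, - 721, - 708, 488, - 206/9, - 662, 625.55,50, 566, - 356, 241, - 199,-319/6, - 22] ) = [ - 721, - 708, - 662, - 356, - 199, - 67, - 319/6, - 206/9, - 22, 50, 241,488,566 , 625.55 ]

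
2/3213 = 2/3213 = 0.00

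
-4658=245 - 4903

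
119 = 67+52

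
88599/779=113+572/779 = 113.73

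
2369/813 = 2 + 743/813 = 2.91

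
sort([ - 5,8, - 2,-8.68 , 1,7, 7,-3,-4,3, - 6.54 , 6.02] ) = [-8.68, -6.54, - 5,-4 , - 3, - 2,1, 3,6.02, 7,7 , 8]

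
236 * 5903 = 1393108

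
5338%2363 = 612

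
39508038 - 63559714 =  - 24051676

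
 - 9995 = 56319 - 66314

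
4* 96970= 387880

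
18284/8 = 2285  +  1/2 = 2285.50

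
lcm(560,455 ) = 7280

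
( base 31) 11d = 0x3ed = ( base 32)VD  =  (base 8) 1755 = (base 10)1005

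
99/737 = 9/67 = 0.13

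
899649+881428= 1781077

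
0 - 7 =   -  7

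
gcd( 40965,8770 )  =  5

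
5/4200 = 1/840= 0.00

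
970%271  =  157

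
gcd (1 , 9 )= 1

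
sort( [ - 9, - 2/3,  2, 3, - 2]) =[ - 9, - 2 , - 2/3, 2,3] 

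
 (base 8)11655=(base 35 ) 43W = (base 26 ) 7bj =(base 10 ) 5037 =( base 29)5SK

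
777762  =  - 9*( - 86418)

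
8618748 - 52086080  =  -43467332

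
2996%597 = 11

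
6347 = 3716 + 2631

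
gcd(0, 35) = 35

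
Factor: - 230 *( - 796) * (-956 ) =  - 175024480 = - 2^5*5^1*23^1*199^1*239^1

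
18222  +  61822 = 80044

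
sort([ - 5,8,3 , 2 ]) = [ - 5 , 2,3,8 ]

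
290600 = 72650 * 4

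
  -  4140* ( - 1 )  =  4140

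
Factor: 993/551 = 3^1*19^(-1 )*29^( - 1)*331^1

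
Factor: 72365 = 5^1*41^1*353^1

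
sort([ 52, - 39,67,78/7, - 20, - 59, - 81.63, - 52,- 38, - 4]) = [ - 81.63, - 59, - 52, - 39,  -  38, - 20,- 4,78/7, 52,  67 ]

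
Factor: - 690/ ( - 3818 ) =3^1*5^1*83^ ( - 1) = 15/83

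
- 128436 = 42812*(- 3) 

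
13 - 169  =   - 156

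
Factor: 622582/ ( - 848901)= - 2^1*3^(-1)*19^( - 1)*53^( - 1)*281^(  -  1 )*311291^1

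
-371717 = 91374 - 463091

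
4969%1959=1051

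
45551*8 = 364408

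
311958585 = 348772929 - 36814344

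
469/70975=469/70975 = 0.01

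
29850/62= 481 + 14/31  =  481.45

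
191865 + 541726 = 733591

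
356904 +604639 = 961543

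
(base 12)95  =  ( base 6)305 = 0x71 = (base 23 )4l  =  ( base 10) 113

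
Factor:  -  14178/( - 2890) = 417/85= 3^1* 5^( - 1 )*17^( - 1)*139^1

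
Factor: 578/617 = 2^1*17^2*617^ ( - 1)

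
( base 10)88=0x58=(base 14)64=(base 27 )37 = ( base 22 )40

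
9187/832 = 9187/832 = 11.04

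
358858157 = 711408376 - 352550219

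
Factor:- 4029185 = -5^1  *109^1 *7393^1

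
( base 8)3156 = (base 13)998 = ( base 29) 1RM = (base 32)1je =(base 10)1646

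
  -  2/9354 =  - 1 + 4676/4677 =-  0.00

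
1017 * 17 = 17289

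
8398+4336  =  12734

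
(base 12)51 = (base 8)75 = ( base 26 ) 29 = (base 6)141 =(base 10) 61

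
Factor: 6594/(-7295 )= - 2^1*3^1*5^( - 1)*7^1*157^1*1459^(-1 ) 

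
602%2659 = 602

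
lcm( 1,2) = 2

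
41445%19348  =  2749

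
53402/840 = 63 + 241/420=63.57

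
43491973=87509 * 497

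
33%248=33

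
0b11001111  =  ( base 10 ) 207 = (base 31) 6l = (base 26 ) 7p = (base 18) B9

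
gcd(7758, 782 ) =2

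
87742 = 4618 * 19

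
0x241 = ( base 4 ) 21001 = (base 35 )GH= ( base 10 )577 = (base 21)16A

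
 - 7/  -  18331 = 7/18331 = 0.00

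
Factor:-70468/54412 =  - 79/61 = -61^(-1)*79^1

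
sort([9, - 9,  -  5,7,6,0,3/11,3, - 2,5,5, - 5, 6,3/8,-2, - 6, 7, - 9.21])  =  [-9.21,  -  9,-6,  -  5, - 5, - 2, - 2,0, 3/11,3/8,3,5,  5,6,6,7,7,9]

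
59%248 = 59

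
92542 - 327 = 92215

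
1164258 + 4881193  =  6045451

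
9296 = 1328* 7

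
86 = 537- 451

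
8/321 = 8/321 = 0.02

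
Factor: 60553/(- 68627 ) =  - 13^(  -  1)*19^1*3187^1*5279^( - 1)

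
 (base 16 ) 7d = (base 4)1331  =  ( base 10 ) 125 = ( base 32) 3t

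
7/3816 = 7/3816 = 0.00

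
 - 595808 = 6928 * ( -86)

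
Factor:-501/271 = -3^1*167^1*271^( - 1 ) 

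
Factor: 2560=2^9*5^1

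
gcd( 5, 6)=1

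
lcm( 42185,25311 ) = 126555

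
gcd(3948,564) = 564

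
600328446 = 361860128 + 238468318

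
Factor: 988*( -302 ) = - 2^3 * 13^1 *19^1*151^1= -298376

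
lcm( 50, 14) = 350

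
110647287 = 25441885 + 85205402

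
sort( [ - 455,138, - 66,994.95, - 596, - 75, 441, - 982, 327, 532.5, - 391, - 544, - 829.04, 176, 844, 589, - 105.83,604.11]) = [-982, - 829.04,  -  596, - 544, - 455, - 391, - 105.83 ,- 75, - 66, 138, 176, 327, 441, 532.5, 589 , 604.11, 844, 994.95]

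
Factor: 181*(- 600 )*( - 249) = 27041400 = 2^3*3^2*5^2*83^1*181^1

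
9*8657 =77913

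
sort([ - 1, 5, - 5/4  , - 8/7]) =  [ - 5/4, - 8/7, - 1,5]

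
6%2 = 0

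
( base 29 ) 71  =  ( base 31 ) 6I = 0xcc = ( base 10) 204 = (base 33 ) 66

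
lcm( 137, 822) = 822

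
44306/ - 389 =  - 44306/389 = - 113.90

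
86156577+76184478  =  162341055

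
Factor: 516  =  2^2*3^1*43^1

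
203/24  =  8 + 11/24 = 8.46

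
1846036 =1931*956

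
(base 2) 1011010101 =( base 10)725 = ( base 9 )885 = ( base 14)39B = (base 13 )43a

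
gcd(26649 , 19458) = 423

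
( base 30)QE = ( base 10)794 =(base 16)31A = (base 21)1GH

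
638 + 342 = 980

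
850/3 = 283+ 1/3= 283.33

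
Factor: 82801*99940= 2^2*5^1*19^1*31^1*263^1 * 2671^1=8275131940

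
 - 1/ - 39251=1/39251=0.00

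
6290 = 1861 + 4429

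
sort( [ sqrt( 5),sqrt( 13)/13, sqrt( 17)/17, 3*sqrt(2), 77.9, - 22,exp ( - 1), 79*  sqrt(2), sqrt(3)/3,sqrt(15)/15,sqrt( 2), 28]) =[- 22, sqrt(17)/17, sqrt( 15 ) /15, sqrt (13)/13, exp( - 1 ),sqrt( 3 )/3,sqrt( 2), sqrt(5),  3*sqrt(2), 28, 77.9 , 79 * sqrt(2) ]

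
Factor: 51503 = 51503^1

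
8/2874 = 4/1437= 0.00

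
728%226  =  50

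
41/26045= 41/26045 = 0.00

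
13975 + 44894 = 58869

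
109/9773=109/9773 = 0.01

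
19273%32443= 19273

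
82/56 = 41/28 = 1.46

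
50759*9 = 456831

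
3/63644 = 3/63644 = 0.00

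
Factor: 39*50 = 1950 = 2^1*3^1*5^2*13^1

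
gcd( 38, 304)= 38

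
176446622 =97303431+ 79143191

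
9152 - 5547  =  3605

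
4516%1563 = 1390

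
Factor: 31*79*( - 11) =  - 11^1*31^1*79^1 = - 26939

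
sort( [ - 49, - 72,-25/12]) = [ - 72,  -  49,-25/12] 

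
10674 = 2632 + 8042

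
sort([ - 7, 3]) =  [ - 7, 3 ]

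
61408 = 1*61408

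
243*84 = 20412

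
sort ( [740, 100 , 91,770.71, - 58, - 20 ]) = [ - 58, - 20,91, 100,  740, 770.71 ] 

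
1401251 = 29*48319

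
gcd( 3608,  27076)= 4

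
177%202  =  177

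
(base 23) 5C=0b1111111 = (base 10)127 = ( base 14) 91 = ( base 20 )67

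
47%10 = 7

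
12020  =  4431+7589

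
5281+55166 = 60447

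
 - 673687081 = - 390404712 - 283282369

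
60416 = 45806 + 14610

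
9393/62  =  303/2 = 151.50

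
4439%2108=223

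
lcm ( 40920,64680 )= 2005080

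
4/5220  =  1/1305 = 0.00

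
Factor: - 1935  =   - 3^2*5^1 * 43^1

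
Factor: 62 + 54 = 116 = 2^2*29^1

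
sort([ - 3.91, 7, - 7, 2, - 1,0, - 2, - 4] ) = [ - 7, - 4, - 3.91, - 2, - 1,0,2, 7]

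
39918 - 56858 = -16940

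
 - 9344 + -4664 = -14008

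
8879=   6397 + 2482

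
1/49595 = 1/49595 =0.00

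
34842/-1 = -34842/1 = - 34842.00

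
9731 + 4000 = 13731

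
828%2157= 828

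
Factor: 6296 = 2^3*787^1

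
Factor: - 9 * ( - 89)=801=3^2 * 89^1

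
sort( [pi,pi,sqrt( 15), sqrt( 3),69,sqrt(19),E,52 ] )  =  [ sqrt( 3),E,  pi,pi,sqrt(15),sqrt (19 ),52, 69 ]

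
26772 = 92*291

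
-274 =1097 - 1371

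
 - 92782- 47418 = - 140200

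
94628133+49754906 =144383039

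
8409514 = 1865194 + 6544320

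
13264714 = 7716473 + 5548241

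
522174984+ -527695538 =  - 5520554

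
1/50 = 1/50 = 0.02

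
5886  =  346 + 5540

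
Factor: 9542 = 2^1*13^1 * 367^1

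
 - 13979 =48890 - 62869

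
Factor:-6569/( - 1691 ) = 19^( - 1 )*89^(-1 ) * 6569^1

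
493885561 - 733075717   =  -239190156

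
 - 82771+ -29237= - 112008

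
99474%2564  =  2042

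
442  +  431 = 873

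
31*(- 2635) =-81685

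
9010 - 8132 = 878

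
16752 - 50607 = - 33855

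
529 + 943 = 1472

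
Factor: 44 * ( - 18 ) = -792 = - 2^3*3^2*11^1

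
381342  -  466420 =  - 85078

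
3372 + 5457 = 8829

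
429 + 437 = 866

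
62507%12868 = 11035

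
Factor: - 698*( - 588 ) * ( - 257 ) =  - 105478968 = - 2^3*3^1 * 7^2 * 257^1*349^1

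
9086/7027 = 9086/7027 = 1.29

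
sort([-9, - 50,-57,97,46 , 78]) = [-57, - 50, - 9,46,78,  97]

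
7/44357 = 7/44357 = 0.00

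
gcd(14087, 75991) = 1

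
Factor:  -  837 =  - 3^3*31^1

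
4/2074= 2/1037 =0.00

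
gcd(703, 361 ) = 19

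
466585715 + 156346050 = 622931765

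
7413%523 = 91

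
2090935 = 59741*35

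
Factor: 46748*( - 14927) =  - 2^2*11^1*13^1*23^1*29^1*31^1*59^1 = -697807396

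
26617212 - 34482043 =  - 7864831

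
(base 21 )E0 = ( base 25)bj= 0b100100110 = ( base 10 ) 294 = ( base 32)96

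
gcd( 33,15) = 3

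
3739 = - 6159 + 9898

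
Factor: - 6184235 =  - 5^1*41^1*97^1*311^1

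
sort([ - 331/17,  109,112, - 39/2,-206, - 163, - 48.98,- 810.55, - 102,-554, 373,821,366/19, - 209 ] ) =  [ - 810.55, - 554,-209, - 206, - 163,-102, - 48.98, - 39/2,-331/17, 366/19, 109, 112, 373,  821 ] 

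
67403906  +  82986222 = 150390128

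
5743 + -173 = 5570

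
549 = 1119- 570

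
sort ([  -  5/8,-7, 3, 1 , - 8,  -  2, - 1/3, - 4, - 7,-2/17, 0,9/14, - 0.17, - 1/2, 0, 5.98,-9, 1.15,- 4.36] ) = [-9, - 8,-7, - 7, - 4.36,-4, - 2, - 5/8, - 1/2 ,- 1/3, - 0.17, - 2/17, 0, 0 , 9/14, 1, 1.15,3,5.98 ]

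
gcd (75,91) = 1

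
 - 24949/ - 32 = 24949/32 =779.66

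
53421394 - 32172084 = 21249310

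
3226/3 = 1075 + 1/3 =1075.33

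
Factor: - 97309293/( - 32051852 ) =2^( - 2)*3^1*7^( - 1)*241^1*653^( -1 )*1753^( -1 )* 134591^1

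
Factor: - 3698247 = - 3^1*7^1*61^1*2887^1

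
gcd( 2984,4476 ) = 1492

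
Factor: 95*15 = 3^1 *5^2*19^1 = 1425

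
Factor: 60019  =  47^1*1277^1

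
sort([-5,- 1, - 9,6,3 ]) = [ - 9, - 5, - 1,3,6] 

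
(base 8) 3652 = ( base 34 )1NO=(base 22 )414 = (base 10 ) 1962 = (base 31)219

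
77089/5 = 15417+4/5 = 15417.80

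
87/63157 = 87/63157 = 0.00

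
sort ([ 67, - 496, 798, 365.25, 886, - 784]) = [-784, - 496,67, 365.25 , 798,886]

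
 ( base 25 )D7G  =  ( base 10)8316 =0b10000001111100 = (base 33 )7L0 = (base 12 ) 4990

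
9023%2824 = 551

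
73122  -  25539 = 47583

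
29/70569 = 29/70569= 0.00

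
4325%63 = 41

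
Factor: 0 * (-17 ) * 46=0 = 0^1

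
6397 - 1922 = 4475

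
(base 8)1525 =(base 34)p3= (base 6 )3541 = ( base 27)14g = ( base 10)853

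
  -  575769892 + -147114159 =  - 722884051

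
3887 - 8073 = - 4186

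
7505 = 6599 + 906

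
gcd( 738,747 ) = 9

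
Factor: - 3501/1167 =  -3 = - 3^1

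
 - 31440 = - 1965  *16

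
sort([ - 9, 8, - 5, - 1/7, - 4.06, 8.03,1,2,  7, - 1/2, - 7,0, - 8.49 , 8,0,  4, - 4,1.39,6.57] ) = [ - 9, - 8.49, - 7, - 5, - 4.06,-4, - 1/2,-1/7,0,0, 1,1.39, 2 , 4,6.57,7,8,8,8.03]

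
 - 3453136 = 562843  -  4015979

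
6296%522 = 32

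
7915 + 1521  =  9436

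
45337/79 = 45337/79 = 573.89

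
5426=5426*1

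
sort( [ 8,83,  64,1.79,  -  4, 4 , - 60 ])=[ - 60, - 4, 1.79,4, 8,64, 83]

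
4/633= 4/633  =  0.01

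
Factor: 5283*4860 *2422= 62185770360  =  2^3 * 3^7*5^1*7^1*173^1  *  587^1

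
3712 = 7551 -3839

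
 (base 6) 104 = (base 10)40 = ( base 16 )28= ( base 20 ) 20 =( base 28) 1C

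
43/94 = 43/94 = 0.46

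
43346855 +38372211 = 81719066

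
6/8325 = 2/2775 = 0.00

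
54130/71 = 762+28/71 = 762.39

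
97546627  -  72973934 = 24572693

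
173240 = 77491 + 95749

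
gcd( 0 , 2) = 2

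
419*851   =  356569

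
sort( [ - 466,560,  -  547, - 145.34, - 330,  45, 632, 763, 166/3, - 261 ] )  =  [ - 547, - 466 , - 330, - 261,-145.34, 45, 166/3, 560,632,763 ] 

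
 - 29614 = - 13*2278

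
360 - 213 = 147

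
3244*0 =0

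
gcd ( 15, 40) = 5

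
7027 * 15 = 105405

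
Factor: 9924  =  2^2 * 3^1*827^1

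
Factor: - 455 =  - 5^1 * 7^1*13^1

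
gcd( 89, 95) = 1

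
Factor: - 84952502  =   - 2^1 * 17^1*2498603^1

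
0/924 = 0=0.00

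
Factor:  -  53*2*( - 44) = 4664 = 2^3*11^1*53^1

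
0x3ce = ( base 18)302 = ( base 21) 248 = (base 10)974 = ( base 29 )14h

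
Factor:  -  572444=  - 2^2*143111^1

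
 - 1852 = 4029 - 5881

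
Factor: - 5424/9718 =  - 24/43 = -2^3*3^1*43^ (  -  1)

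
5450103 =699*7797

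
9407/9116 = 1  +  291/9116 =1.03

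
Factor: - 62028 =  - 2^2 * 3^2*1723^1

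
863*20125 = 17367875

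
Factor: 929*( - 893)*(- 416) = 2^5*13^1*19^1 * 47^1*929^1  =  345112352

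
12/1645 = 12/1645 = 0.01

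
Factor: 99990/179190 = 101/181 = 101^1  *  181^(-1 )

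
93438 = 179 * 522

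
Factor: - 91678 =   -  2^1*23^1 * 1993^1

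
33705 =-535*( - 63 ) 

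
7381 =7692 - 311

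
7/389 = 7/389= 0.02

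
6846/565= 6846/565 =12.12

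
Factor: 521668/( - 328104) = -2^( -1) * 3^( - 3) * 7^( - 1)*601^1= - 601/378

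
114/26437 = 114/26437  =  0.00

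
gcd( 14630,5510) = 190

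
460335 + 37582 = 497917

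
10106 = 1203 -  - 8903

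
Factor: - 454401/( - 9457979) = 3^2*29^1 *43^ (  -  1) * 1741^1 * 219953^( - 1 ) 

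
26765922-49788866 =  - 23022944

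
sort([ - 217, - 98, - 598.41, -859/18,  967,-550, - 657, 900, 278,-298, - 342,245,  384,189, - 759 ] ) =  [ - 759,  -  657, - 598.41, - 550, - 342,-298, - 217, - 98, - 859/18,  189  ,  245,278,384 , 900,967] 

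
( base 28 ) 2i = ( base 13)59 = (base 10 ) 74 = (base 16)4A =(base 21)3b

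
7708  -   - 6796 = 14504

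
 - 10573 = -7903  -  2670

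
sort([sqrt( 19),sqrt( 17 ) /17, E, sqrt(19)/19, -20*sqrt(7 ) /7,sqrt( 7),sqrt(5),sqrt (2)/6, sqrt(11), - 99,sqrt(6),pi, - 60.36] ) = [ - 99, - 60.36, - 20*sqrt(7)/7, sqrt ( 19 )/19,sqrt( 2) /6, sqrt(17)/17, sqrt( 5), sqrt(6 ),sqrt( 7 ), E, pi,sqrt( 11),sqrt (19)]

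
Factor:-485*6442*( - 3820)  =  11935093400 = 2^3*5^2*97^1*191^1*3221^1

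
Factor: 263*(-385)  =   - 101255=   - 5^1*7^1 * 11^1*263^1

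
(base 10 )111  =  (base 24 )4F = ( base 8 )157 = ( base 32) 3f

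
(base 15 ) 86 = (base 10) 126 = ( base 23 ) 5B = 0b1111110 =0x7E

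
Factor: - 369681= -3^1 * 13^1*9479^1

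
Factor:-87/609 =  - 1/7 = - 7^( -1 )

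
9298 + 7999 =17297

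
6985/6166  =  6985/6166 = 1.13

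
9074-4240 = 4834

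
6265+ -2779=3486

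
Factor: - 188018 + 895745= 707727 = 3^1 * 17^1 * 13877^1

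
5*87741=438705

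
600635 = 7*85805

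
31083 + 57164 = 88247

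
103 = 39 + 64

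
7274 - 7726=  -452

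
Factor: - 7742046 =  - 2^1*3^1*13^1*99257^1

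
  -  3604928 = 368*(  -  9796) 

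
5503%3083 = 2420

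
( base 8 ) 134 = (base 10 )92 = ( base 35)2M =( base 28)38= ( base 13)71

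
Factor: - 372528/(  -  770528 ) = 117/242 = 2^( - 1)*3^2*11^( - 2 )*13^1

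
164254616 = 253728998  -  89474382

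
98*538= 52724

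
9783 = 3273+6510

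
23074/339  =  68+ 22/339  =  68.06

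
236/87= 236/87 = 2.71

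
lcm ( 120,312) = 1560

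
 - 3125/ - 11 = 284 +1/11 = 284.09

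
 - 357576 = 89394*(  -  4)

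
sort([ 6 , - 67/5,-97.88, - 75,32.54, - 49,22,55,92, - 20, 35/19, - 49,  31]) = [ - 97.88, - 75, -49, - 49, - 20, - 67/5,35/19, 6,22, 31,32.54,55,  92] 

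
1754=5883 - 4129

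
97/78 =1 + 19/78= 1.24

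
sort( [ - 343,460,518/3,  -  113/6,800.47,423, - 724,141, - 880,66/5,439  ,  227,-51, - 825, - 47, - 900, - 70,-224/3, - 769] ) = [ - 900, - 880, - 825, - 769, - 724, - 343, - 224/3, -70,- 51, - 47, - 113/6 , 66/5, 141,518/3,227,423, 439,460,800.47]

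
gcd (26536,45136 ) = 248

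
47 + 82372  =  82419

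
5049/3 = 1683 = 1683.00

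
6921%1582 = 593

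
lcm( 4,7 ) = 28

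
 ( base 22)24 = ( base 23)22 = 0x30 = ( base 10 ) 48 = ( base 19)2a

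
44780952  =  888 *50429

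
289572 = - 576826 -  - 866398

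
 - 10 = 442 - 452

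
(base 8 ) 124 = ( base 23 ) 3F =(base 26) 36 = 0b1010100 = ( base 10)84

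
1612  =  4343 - 2731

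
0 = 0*2032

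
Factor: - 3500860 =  - 2^2* 5^1*11^1 * 15913^1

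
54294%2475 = 2319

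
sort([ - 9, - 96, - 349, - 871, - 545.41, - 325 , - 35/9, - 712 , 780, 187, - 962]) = [  -  962, - 871, - 712, - 545.41,-349 , - 325, - 96, - 9, - 35/9,187,780 ]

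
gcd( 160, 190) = 10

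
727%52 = 51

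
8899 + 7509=16408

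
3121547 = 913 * 3419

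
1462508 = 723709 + 738799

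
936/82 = 468/41  =  11.41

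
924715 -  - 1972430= 2897145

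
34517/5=34517/5 = 6903.40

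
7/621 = 7/621  =  0.01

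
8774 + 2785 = 11559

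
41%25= 16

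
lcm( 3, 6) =6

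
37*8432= 311984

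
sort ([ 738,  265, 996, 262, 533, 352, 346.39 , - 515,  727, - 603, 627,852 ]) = [ - 603, -515, 262, 265,  346.39 , 352, 533, 627,727, 738,852, 996] 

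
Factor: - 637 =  - 7^2*13^1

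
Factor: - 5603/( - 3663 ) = 3^ ( - 2)*11^( - 1)*13^1*37^ ( - 1) * 431^1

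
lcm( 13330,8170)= 253270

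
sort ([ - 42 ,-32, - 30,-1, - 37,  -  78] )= [ - 78, - 42 , - 37  , - 32, - 30, - 1] 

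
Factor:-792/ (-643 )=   2^3*3^2*11^1 * 643^(-1)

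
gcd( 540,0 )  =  540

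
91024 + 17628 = 108652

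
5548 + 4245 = 9793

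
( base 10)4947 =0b1001101010011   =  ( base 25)7mm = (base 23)982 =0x1353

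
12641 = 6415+6226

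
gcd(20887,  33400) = 1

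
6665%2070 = 455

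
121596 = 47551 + 74045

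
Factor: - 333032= - 2^3 * 7^1*19^1*313^1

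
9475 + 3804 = 13279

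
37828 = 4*9457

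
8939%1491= 1484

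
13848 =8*1731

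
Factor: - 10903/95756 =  - 2^ ( -2)*37^(- 1)*647^(- 1 ) * 10903^1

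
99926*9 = 899334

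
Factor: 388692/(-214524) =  - 183/101 = -3^1*61^1*101^ ( - 1)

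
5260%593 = 516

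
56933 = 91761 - 34828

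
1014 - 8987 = -7973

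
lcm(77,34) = 2618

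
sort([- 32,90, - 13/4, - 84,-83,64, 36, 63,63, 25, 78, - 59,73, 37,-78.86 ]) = [ -84,  -  83 , - 78.86,  -  59, -32, - 13/4 , 25,  36,37,63,63,64, 73, 78, 90] 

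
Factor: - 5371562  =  - 2^1*7^1 * 383683^1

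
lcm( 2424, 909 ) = 7272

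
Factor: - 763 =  -7^1*109^1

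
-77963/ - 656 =77963/656 = 118.85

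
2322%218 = 142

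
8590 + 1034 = 9624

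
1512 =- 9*(-168 )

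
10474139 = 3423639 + 7050500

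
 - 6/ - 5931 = 2/1977 = 0.00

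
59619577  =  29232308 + 30387269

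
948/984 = 79/82 = 0.96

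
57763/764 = 57763/764 = 75.61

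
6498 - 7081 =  -583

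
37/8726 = 37/8726 = 0.00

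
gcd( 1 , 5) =1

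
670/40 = 67/4 = 16.75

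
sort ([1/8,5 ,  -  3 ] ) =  [ - 3,1/8,5] 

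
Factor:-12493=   -  13^1*31^2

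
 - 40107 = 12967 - 53074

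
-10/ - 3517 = 10/3517 = 0.00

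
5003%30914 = 5003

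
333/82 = 333/82 = 4.06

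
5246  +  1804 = 7050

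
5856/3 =1952 = 1952.00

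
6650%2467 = 1716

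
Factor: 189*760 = 2^3*3^3*5^1*7^1*19^1 = 143640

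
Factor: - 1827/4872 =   -  2^( - 3)*3^1 = - 3/8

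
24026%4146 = 3296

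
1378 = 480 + 898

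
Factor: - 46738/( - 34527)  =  2^1*3^( - 1 )*17^( - 1 ) * 677^( - 1)*23369^1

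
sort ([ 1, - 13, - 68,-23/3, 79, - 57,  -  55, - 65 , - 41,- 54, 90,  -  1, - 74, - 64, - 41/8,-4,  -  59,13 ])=[ - 74, - 68, - 65,-64, - 59,-57, - 55,  -  54,-41, - 13, - 23/3,-41/8, - 4, - 1, 1, 13,79, 90 ] 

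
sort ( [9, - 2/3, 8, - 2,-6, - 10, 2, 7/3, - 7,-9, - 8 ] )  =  [- 10 , - 9 ,-8, - 7, - 6, - 2,-2/3,2,7/3 , 8 , 9] 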